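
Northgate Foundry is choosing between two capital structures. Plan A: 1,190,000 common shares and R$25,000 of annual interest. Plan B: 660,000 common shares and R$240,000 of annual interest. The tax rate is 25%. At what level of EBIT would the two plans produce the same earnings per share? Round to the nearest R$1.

At indifference, (EBIT − 25,000)(1 − t)/1,190,000 = (EBIT − 240,000)(1 − t)/660,000.
Cancelling (1 − t) and cross-multiplying: 660,000·(EBIT − 25,000) = 1,190,000·(EBIT − 240,000).
EBIT × (1,190,000 − 660,000) = 240,000 × 1,190,000 − 25,000 × 660,000 = 269,100,000,000, so EBIT = 269,100,000,000 ÷ 530,000 = 507,735.85.

R$507,736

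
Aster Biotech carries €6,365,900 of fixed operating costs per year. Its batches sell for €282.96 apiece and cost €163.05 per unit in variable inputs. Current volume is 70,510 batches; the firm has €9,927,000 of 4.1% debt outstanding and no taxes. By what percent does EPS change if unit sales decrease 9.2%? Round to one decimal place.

Total contribution margin = 70,510 × €119.91 = €8,454,854.10.
EBIT = €8,454,854.10 − €6,365,900 = €2,088,954.10.
After interest of €407,007.00, pre-tax earnings = €1,681,947.10.
DCL = total CM / (EBIT − I) = €8,454,854.10 / €1,681,947.10 = 5.0268.
EPS therefore changes by 5.0268 × (-9.2%) = -46.2%.

-46.2%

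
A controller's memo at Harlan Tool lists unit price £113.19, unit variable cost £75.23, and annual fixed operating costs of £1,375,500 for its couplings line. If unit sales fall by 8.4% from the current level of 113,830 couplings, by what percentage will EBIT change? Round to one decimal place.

-12.3%

At 113,830 units, contribution = 113,830 × £37.96 = £4,320,986.80.
EBIT = £4,320,986.80 − £1,375,500 = £2,945,486.80.
DOL = contribution ÷ EBIT = £4,320,986.80 ÷ £2,945,486.80 = 1.4670.
Operating income changes by 1.4670 × -8.4% = -12.3%.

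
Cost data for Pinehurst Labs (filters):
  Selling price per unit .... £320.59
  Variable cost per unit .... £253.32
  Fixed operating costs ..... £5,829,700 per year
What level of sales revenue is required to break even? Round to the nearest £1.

£27,782,719

Contribution margin per unit = £320.59 − £253.32 = £67.27, a CM ratio of £67.27 ÷ £320.59 = 0.2098.
Break-even revenue = fixed costs × price ÷ CM = £5,829,700 × £320.59 ÷ £67.27 = £27,782,719.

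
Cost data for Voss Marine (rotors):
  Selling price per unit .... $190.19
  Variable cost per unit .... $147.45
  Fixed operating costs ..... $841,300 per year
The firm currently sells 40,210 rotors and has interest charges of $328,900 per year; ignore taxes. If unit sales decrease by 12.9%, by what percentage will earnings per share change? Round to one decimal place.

Total contribution margin = 40,210 × $42.74 = $1,718,575.40.
Operating income = contribution − fixed costs = $1,718,575.40 − $841,300 = $877,275.40.
After interest of $328,900.00, pre-tax earnings = $548,375.40.
DCL = total CM / (EBIT − I) = $1,718,575.40 / $548,375.40 = 3.1339.
EPS therefore changes by 3.1339 × (-12.9%) = -40.4%.

-40.4%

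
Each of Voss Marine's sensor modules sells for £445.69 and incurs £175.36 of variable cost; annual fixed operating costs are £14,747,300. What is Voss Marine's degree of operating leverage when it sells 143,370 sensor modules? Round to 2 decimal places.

At 143,370 units, contribution = 143,370 × £270.33 = £38,757,212.10.
EBIT = £38,757,212.10 − £14,747,300 = £24,009,912.10.
So DOL = total CM / EBIT = £38,757,212.10 / £24,009,912.10 = 1.6142.

1.61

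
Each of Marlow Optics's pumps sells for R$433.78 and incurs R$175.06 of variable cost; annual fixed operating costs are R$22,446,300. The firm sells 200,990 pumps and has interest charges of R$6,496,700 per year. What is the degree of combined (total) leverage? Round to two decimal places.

2.26

Contribution at this volume is 200,990 × R$258.72 = R$52,000,132.80.
Operating income = contribution − fixed costs = R$52,000,132.80 − R$22,446,300 = R$29,553,832.80. Interest = R$6,496,700.00, so EBIT − I = R$23,057,132.80.
DCL = contribution ÷ (EBIT − I) = R$52,000,132.80 ÷ R$23,057,132.80 = 2.2553.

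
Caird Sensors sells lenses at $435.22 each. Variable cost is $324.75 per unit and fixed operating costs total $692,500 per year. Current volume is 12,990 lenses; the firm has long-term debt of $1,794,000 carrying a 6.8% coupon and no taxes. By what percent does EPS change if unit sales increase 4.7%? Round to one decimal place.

+10.9%

Contribution at this volume is 12,990 × $110.47 = $1,435,005.30.
Subtracting fixed costs: EBIT = $1,435,005.30 − $692,500 = $742,505.30.
Interest = $121,992.00, so EBIT − I = $620,513.30.
DCL = total CM / (EBIT − I) = $1,435,005.30 / $620,513.30 = 2.3126.
%ΔEPS = DCL × %ΔSales = 2.3126 × +4.7% = +10.9%.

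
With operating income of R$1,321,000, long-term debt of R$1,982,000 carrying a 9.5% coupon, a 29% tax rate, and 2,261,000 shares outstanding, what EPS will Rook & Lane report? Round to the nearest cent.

Pre-tax income = R$1,321,000 − R$188,290.00 = R$1,132,710.00.
After tax at 29%: net income = R$1,132,710.00 × 0.71 = R$804,224.10.
Per share: R$804,224.10 / 2,261,000 shares = R$0.36.

R$0.36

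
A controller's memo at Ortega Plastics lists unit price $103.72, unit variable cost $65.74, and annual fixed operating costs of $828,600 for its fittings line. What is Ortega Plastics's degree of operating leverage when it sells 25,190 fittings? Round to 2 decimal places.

7.47

At 25,190 units, contribution = 25,190 × $37.98 = $956,716.20.
Subtracting fixed costs: EBIT = $956,716.20 − $828,600 = $128,116.20.
Degree of operating leverage = $956,716.20 / $128,116.20 = 7.4676.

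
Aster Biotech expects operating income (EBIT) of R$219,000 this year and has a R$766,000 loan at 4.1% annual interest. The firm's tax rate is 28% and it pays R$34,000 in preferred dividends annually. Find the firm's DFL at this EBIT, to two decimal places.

1.56

Interest = R$31,406.00.
Preferred dividends grossed up pre-tax: R$34,000 / (1 − 0.28) = R$47,222.22.
DFL = EBIT ÷ [EBIT − I − D_p/(1−t)] = R$219,000 ÷ [R$219,000 − R$31,406.00 − R$47,222.22] = R$219,000 ÷ R$140,371.78 = 1.5601.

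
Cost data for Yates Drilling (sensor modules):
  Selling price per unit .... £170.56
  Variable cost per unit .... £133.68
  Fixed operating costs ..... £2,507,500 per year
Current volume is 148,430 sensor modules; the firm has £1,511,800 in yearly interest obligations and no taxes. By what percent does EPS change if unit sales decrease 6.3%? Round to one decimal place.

-23.7%

At 148,430 units, contribution = 148,430 × £36.88 = £5,474,098.40.
EBIT = £5,474,098.40 − £2,507,500 = £2,966,598.40.
Interest = £1,511,800.00, so EBIT − I = £1,454,798.40.
DCL = total CM / (EBIT − I) = £5,474,098.40 / £1,454,798.40 = 3.7628.
%ΔEPS = DCL × %ΔSales = 3.7628 × -6.3% = -23.7%.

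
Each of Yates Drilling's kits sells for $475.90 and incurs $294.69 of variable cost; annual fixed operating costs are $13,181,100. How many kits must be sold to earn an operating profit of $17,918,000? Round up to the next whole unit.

171,620 kits

Contribution margin per unit = $475.90 − $294.69 = $181.21.
Need Q such that Q × $181.21 − $13,181,100 = $17,918,000, i.e. Q = $31,099,100 / $181.21 = 171,619.12 → 171,620.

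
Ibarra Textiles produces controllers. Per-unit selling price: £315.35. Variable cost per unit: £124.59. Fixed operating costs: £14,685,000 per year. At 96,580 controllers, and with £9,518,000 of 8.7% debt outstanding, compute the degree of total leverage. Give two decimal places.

6.33

At 96,580 units, contribution = 96,580 × £190.76 = £18,423,600.80.
Subtracting fixed costs: EBIT = £18,423,600.80 − £14,685,000 = £3,738,600.80. Interest = £828,066.00, so EBIT − I = £2,910,534.80.
DCL = contribution ÷ (EBIT − I) = £18,423,600.80 ÷ £2,910,534.80 = 6.3300.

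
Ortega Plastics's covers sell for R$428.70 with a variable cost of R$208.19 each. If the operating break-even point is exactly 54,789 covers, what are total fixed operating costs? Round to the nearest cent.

Each unit contributes R$428.70 − R$208.19 = R$220.51.
Since BE = FC / CM, FC = 54,789 × R$220.51 = R$12,081,522.39.

R$12,081,522.39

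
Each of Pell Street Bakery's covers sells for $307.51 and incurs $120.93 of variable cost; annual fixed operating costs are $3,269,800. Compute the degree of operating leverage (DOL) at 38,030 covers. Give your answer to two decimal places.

Total contribution margin = 38,030 × $186.58 = $7,095,637.40.
Subtracting fixed costs: EBIT = $7,095,637.40 − $3,269,800 = $3,825,837.40.
Degree of operating leverage = $7,095,637.40 / $3,825,837.40 = 1.8547.

1.85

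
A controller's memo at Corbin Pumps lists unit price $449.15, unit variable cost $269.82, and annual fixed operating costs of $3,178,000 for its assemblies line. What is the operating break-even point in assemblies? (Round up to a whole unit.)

Unit CM = price − variable cost = $449.15 − $269.82 = $179.33.
Units to break even: $3,178,000 ÷ $179.33 = 17,721.52, rounded up to 17,722.

17,722 assemblies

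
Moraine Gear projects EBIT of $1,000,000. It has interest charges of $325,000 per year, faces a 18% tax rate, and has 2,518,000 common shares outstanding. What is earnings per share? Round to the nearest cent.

Pre-tax income = $1,000,000 − $325,000.00 = $675,000.00.
After tax at 18%: net income = $675,000.00 × 0.82 = $553,500.00.
Per share: $553,500.00 / 2,518,000 shares = $0.22.

$0.22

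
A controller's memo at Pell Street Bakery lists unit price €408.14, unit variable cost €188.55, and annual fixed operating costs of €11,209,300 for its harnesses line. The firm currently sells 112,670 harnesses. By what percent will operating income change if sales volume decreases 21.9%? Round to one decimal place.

Total contribution margin = 112,670 × €219.59 = €24,741,205.30.
Subtracting fixed costs: EBIT = €24,741,205.30 − €11,209,300 = €13,531,905.30.
So DOL = total CM / EBIT = €24,741,205.30 / €13,531,905.30 = 1.8284.
%ΔEBIT = DOL × %ΔSales = 1.8284 × -21.9% = -40.0%.

-40.0%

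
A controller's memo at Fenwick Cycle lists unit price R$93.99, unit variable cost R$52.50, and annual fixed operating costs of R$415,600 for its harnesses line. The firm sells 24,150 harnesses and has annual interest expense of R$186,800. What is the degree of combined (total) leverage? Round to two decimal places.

At 24,150 units, contribution = 24,150 × R$41.49 = R$1,001,983.50.
Subtracting fixed costs: EBIT = R$1,001,983.50 − R$415,600 = R$586,383.50. Interest = R$186,800.00, so EBIT − I = R$399,583.50.
Degree of total leverage = total CM / (EBIT − interest) = R$1,001,983.50 / R$399,583.50 = 2.5076.

2.51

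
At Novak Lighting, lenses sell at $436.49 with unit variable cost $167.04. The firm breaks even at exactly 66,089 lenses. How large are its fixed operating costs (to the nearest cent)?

Unit CM = price − variable cost = $436.49 − $167.04 = $269.45.
Since BE = FC / CM, FC = 66,089 × $269.45 = $17,807,681.05.

$17,807,681.05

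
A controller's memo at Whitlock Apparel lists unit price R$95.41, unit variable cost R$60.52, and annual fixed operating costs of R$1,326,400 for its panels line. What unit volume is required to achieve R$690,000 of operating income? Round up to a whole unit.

Contribution margin per unit = R$95.41 − R$60.52 = R$34.89.
Need Q such that Q × R$34.89 − R$1,326,400 = R$690,000, i.e. Q = R$2,016,400 / R$34.89 = 57,793.06 → 57,794.

57,794 panels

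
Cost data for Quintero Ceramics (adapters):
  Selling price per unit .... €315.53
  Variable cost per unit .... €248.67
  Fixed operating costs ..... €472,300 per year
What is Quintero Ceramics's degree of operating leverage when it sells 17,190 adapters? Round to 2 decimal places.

1.70

Contribution at this volume is 17,190 × €66.86 = €1,149,323.40.
Subtracting fixed costs: EBIT = €1,149,323.40 − €472,300 = €677,023.40.
Degree of operating leverage = €1,149,323.40 / €677,023.40 = 1.6976.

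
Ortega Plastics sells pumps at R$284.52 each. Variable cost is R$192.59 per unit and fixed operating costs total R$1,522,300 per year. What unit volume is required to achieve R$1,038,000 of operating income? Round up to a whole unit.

Unit CM = price − variable cost = R$284.52 − R$192.59 = R$91.93.
Need Q such that Q × R$91.93 − R$1,522,300 = R$1,038,000, i.e. Q = R$2,560,300 / R$91.93 = 27,850.54 → 27,851.

27,851 pumps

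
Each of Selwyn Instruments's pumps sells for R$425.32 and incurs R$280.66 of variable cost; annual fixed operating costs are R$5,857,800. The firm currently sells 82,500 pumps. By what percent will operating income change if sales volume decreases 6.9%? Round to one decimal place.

At 82,500 units, contribution = 82,500 × R$144.66 = R$11,934,450.00.
Subtracting fixed costs: EBIT = R$11,934,450.00 − R$5,857,800 = R$6,076,650.00.
DOL = contribution ÷ EBIT = R$11,934,450.00 ÷ R$6,076,650.00 = 1.9640.
So EBIT moves 1.9640 × (-6.9%) = -13.6%.

-13.6%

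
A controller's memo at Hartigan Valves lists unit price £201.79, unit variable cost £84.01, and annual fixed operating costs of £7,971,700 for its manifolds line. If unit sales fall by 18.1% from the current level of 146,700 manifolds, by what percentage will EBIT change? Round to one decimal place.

-33.6%

At 146,700 units, contribution = 146,700 × £117.78 = £17,278,326.00.
EBIT = £17,278,326.00 − £7,971,700 = £9,306,626.00.
Degree of operating leverage = £17,278,326.00 / £9,306,626.00 = 1.8566.
%ΔEBIT = DOL × %ΔSales = 1.8566 × -18.1% = -33.6%.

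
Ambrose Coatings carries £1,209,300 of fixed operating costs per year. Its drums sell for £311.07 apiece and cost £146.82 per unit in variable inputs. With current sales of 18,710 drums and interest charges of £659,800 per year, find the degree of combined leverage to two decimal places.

Contribution at this volume is 18,710 × £164.25 = £3,073,117.50.
Operating income = contribution − fixed costs = £3,073,117.50 − £1,209,300 = £1,863,817.50. Interest = £659,800.00.
DOL = £3,073,117.50 ÷ £1,863,817.50 = 1.6488; DFL = £1,863,817.50 ÷ £1,204,017.50 = 1.5480.
DCL = DOL × DFL = 1.6488 × 1.5480 = 2.5523.

2.55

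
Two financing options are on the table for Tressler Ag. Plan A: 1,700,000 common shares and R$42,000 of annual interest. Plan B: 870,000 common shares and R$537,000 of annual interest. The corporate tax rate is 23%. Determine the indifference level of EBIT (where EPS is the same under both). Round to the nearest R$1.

At indifference, (EBIT − 42,000)(1 − t)/1,700,000 = (EBIT − 537,000)(1 − t)/870,000.
Cancelling (1 − t) and cross-multiplying: 870,000·(EBIT − 42,000) = 1,700,000·(EBIT − 537,000).
Solving, EBIT = (537,000·1,700,000 − 42,000·870,000) / (1,700,000 − 870,000) = 876,360,000,000 / 830,000 = 1,055,855.42.

R$1,055,855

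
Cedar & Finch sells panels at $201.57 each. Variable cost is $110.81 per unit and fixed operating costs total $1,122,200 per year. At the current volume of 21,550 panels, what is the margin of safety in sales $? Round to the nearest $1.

$1,851,526

Unit CM = price − variable cost = $201.57 − $110.81 = $90.76. Break-even units = $1,122,200 ÷ $90.76 = 12,364.48; break-even revenue = 12,364.48 × $201.57 = $2,492,307.78.
Actual sales revenue = 21,550 × $201.57 = $4,343,833.50.
Margin of safety = $4,343,833.50 − $2,492,307.78 = $1,851,526.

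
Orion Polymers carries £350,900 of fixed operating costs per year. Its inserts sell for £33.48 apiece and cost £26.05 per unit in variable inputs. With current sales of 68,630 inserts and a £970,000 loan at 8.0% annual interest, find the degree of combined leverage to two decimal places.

Total contribution margin = 68,630 × £7.43 = £509,920.90.
EBIT = £509,920.90 − £350,900 = £159,020.90. Interest = £77,600.00, so EBIT − I = £81,420.90.
Degree of total leverage = total CM / (EBIT − interest) = £509,920.90 / £81,420.90 = 6.2628.

6.26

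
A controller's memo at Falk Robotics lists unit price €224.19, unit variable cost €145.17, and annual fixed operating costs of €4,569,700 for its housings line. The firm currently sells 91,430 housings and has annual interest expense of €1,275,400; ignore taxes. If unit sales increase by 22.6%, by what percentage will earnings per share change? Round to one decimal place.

Contribution at this volume is 91,430 × €79.02 = €7,224,798.60.
Subtracting fixed costs: EBIT = €7,224,798.60 − €4,569,700 = €2,655,098.60.
Interest = €1,275,400.00, so EBIT − I = €1,379,698.60.
DCL = total CM / (EBIT − I) = €7,224,798.60 / €1,379,698.60 = 5.2365.
%ΔEPS = DCL × %ΔSales = 5.2365 × +22.6% = +118.3%.

+118.3%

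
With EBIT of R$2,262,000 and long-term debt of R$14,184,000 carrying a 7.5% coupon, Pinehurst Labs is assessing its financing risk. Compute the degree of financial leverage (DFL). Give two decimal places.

Interest = R$1,063,800.00.
Degree of financial leverage = EBIT / (EBIT − interest) = R$2,262,000 / R$1,198,200.00 = 1.8878.

1.89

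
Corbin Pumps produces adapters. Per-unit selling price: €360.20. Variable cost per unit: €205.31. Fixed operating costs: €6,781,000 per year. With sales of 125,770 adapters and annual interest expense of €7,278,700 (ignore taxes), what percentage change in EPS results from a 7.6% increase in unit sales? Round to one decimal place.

At 125,770 units, contribution = 125,770 × €154.89 = €19,480,515.30.
EBIT = €19,480,515.30 − €6,781,000 = €12,699,515.30.
Interest = €7,278,700.00, so EBIT − I = €5,420,815.30.
DCL = total CM / (EBIT − I) = €19,480,515.30 / €5,420,815.30 = 3.5937.
EPS therefore changes by 3.5937 × (+7.6%) = +27.3%.

+27.3%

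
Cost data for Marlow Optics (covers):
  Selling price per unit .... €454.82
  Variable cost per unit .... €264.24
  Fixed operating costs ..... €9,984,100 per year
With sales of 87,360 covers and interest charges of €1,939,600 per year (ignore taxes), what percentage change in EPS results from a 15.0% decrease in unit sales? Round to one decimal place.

At 87,360 units, contribution = 87,360 × €190.58 = €16,649,068.80.
Operating income = contribution − fixed costs = €16,649,068.80 − €9,984,100 = €6,664,968.80.
Interest = €1,939,600.00, so EBIT − I = €4,725,368.80.
Degree of combined leverage = contribution ÷ (EBIT − I) = €16,649,068.80 ÷ €4,725,368.80 = 3.5233.
EPS therefore changes by 3.5233 × (-15.0%) = -52.9%.

-52.9%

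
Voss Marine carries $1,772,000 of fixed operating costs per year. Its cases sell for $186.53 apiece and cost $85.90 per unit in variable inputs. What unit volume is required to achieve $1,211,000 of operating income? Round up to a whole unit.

Each unit contributes $186.53 − $85.90 = $100.63.
Units = (FC + target) / CM = ($1,772,000 + $1,211,000) / $100.63 = 29,643.25, so 29,644 cases.

29,644 cases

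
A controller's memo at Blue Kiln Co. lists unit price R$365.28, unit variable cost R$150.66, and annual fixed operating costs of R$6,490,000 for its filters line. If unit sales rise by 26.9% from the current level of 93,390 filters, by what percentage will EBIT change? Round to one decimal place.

+39.8%

At 93,390 units, contribution = 93,390 × R$214.62 = R$20,043,361.80.
Subtracting fixed costs: EBIT = R$20,043,361.80 − R$6,490,000 = R$13,553,361.80.
DOL = contribution ÷ EBIT = R$20,043,361.80 ÷ R$13,553,361.80 = 1.4788.
%ΔEBIT = DOL × %ΔSales = 1.4788 × +26.9% = +39.8%.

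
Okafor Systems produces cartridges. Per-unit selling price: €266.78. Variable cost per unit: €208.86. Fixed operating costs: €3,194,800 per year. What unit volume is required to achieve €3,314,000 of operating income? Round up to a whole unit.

112,376 cartridges

Contribution margin per unit = €266.78 − €208.86 = €57.92.
Need Q such that Q × €57.92 − €3,194,800 = €3,314,000, i.e. Q = €6,508,800 / €57.92 = 112,375.69 → 112,376.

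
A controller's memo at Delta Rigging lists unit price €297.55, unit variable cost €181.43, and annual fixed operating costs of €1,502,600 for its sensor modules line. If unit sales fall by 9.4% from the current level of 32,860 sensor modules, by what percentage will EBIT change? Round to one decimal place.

Contribution at this volume is 32,860 × €116.12 = €3,815,703.20.
EBIT = €3,815,703.20 − €1,502,600 = €2,313,103.20.
So DOL = total CM / EBIT = €3,815,703.20 / €2,313,103.20 = 1.6496.
%ΔEBIT = DOL × %ΔSales = 1.6496 × -9.4% = -15.5%.

-15.5%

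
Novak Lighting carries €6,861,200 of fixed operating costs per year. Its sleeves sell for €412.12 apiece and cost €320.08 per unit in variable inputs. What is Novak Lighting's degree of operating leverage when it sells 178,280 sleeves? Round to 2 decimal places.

Total contribution margin = 178,280 × €92.04 = €16,408,891.20.
Subtracting fixed costs: EBIT = €16,408,891.20 − €6,861,200 = €9,547,691.20.
Degree of operating leverage = €16,408,891.20 / €9,547,691.20 = 1.7186.

1.72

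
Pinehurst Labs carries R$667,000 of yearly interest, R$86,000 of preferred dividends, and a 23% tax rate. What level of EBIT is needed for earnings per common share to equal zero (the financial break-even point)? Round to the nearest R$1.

Preferred dividends are paid after tax, so their pre-tax equivalent is R$86,000 ÷ (1 − 0.23) = R$111,688.31.
EPS = 0 when EBIT covers interest plus the pre-tax preferred burden: R$667,000 + R$111,688.31 = R$778,688.31.

R$778,688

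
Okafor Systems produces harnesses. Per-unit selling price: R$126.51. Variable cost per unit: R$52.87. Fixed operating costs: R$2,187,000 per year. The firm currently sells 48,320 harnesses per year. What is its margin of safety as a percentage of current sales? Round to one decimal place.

Unit CM = price − variable cost = R$126.51 − R$52.87 = R$73.64. Break-even units = R$2,187,000 ÷ R$73.64 = 29,698.53; break-even revenue = 29,698.53 × R$126.51 = R$3,757,161.46.
Current sales = 48,320 × R$126.51 = R$6,112,963.20.
Margin of safety = (R$6,112,963.20 − R$3,757,161.46) ÷ R$6,112,963.20 = 38.5%.

38.5%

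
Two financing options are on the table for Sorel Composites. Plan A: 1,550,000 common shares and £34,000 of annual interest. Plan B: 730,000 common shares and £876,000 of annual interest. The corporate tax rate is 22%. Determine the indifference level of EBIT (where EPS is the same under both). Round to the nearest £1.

At indifference, (EBIT − 34,000)(1 − t)/1,550,000 = (EBIT − 876,000)(1 − t)/730,000.
The (1 − t) factor cancels: (EBIT − 34,000) × 730,000 = (EBIT − 876,000) × 1,550,000.
Solving, EBIT = (876,000·1,550,000 − 34,000·730,000) / (1,550,000 − 730,000) = 1,332,980,000,000 / 820,000 = 1,625,585.37.

£1,625,585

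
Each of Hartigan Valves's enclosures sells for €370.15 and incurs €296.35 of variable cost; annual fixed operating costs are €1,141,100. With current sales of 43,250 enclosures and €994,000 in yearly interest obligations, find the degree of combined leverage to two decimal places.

Total contribution margin = 43,250 × €73.80 = €3,191,850.00.
Operating income = contribution − fixed costs = €3,191,850.00 − €1,141,100 = €2,050,750.00. Interest = €994,000.00.
DOL = €3,191,850.00 ÷ €2,050,750.00 = 1.5564; DFL = €2,050,750.00 ÷ €1,056,750.00 = 1.9406.
DCL = DOL × DFL = 1.5564 × 1.9406 = 3.0203.

3.02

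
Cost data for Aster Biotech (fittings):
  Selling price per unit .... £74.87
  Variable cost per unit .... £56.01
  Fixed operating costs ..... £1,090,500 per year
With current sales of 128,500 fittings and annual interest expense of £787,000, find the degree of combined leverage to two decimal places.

Total contribution margin = 128,500 × £18.86 = £2,423,510.00.
Subtracting fixed costs: EBIT = £2,423,510.00 − £1,090,500 = £1,333,010.00. Interest = £787,000.00, so EBIT − I = £546,010.00.
DCL = contribution ÷ (EBIT − I) = £2,423,510.00 ÷ £546,010.00 = 4.4386.

4.44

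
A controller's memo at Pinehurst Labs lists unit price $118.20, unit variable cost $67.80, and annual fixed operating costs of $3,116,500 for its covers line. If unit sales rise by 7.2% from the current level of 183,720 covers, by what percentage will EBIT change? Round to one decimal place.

+10.9%

Contribution at this volume is 183,720 × $50.40 = $9,259,488.00.
EBIT = $9,259,488.00 − $3,116,500 = $6,142,988.00.
DOL = contribution ÷ EBIT = $9,259,488.00 ÷ $6,142,988.00 = 1.5073.
So EBIT moves 1.5073 × (+7.2%) = +10.9%.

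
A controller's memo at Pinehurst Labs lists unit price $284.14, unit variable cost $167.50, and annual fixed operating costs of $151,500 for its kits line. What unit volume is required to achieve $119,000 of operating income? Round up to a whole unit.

2,320 kits

Contribution margin per unit = $284.14 − $167.50 = $116.64.
Required volume = (fixed costs + target profit) ÷ CM = ($151,500 + $119,000) ÷ $116.64 = 2,319.10, so 2,320 kits.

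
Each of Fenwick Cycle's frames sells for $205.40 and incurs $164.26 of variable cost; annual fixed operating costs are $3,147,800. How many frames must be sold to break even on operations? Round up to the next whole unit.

76,515 frames

Each unit contributes $205.40 − $164.26 = $41.14.
Break-even volume = fixed costs ÷ CM per unit = $3,147,800 ÷ $41.14 = 76,514.34, so 76,515 frames.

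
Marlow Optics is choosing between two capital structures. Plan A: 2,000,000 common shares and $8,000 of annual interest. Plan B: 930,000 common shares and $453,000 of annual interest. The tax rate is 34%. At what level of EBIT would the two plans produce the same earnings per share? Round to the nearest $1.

Set EPS_A = EPS_B: (EBIT − $8,000)(1 − 0.34) ÷ 2,000,000 = (EBIT − $453,000)(1 − 0.34) ÷ 930,000.
The (1 − t) factor cancels: (EBIT − 8,000) × 930,000 = (EBIT − 453,000) × 2,000,000.
Solving, EBIT = (453,000·2,000,000 − 8,000·930,000) / (2,000,000 − 930,000) = 898,560,000,000 / 1,070,000 = 839,775.70.

$839,776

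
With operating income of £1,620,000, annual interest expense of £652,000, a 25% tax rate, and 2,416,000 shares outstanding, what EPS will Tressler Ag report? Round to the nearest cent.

Pre-tax income = £1,620,000 − £652,000.00 = £968,000.00.
After tax at 25%: net income = £968,000.00 × 0.75 = £726,000.00.
Per share: £726,000.00 / 2,416,000 shares = £0.30.

£0.30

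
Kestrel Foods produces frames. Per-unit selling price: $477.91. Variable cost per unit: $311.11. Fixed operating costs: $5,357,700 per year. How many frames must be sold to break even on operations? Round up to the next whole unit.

32,121 frames

Each unit contributes $477.91 − $311.11 = $166.80.
Break-even Q = $5,357,700 / $166.80 = 32,120.50 → 32,121 frames.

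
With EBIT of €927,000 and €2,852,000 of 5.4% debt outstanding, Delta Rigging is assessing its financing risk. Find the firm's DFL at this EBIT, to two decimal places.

1.20

Interest = €154,008.00.
Degree of financial leverage = EBIT / (EBIT − interest) = €927,000 / €772,992.00 = 1.1992.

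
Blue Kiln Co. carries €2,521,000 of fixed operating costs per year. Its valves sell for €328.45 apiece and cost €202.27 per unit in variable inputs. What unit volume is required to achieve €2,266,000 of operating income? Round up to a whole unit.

Contribution margin per unit = €328.45 − €202.27 = €126.18.
Required volume = (fixed costs + target profit) ÷ CM = (€2,521,000 + €2,266,000) ÷ €126.18 = 37,937.87, so 37,938 valves.

37,938 valves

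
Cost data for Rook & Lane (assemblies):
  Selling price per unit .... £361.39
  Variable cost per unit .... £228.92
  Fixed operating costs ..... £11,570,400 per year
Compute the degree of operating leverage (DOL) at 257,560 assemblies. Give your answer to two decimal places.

1.51

At 257,560 units, contribution = 257,560 × £132.47 = £34,118,973.20.
Operating income = contribution − fixed costs = £34,118,973.20 − £11,570,400 = £22,548,573.20.
Degree of operating leverage = £34,118,973.20 / £22,548,573.20 = 1.5131.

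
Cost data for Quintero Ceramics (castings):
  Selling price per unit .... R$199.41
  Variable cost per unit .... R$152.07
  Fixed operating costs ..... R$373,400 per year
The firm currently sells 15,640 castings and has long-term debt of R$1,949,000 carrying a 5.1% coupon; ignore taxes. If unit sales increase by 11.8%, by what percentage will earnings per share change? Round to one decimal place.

+32.6%

Total contribution margin = 15,640 × R$47.34 = R$740,397.60.
Subtracting fixed costs: EBIT = R$740,397.60 − R$373,400 = R$366,997.60.
After interest of R$99,399.00, pre-tax earnings = R$267,598.60.
DCL = total CM / (EBIT − I) = R$740,397.60 / R$267,598.60 = 2.7668.
EPS therefore changes by 2.7668 × (+11.8%) = +32.6%.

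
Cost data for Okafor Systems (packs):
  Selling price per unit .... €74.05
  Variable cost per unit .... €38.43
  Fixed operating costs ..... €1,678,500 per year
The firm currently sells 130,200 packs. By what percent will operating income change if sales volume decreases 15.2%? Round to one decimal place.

-23.8%

Contribution at this volume is 130,200 × €35.62 = €4,637,724.00.
EBIT = €4,637,724.00 − €1,678,500 = €2,959,224.00.
Degree of operating leverage = €4,637,724.00 / €2,959,224.00 = 1.5672.
Operating income changes by 1.5672 × -15.2% = -23.8%.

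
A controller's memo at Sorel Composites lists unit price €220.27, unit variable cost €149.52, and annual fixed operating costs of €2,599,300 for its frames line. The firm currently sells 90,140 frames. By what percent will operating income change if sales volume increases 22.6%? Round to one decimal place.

At 90,140 units, contribution = 90,140 × €70.75 = €6,377,405.00.
Subtracting fixed costs: EBIT = €6,377,405.00 − €2,599,300 = €3,778,105.00.
So DOL = total CM / EBIT = €6,377,405.00 / €3,778,105.00 = 1.6880.
So EBIT moves 1.6880 × (+22.6%) = +38.1%.

+38.1%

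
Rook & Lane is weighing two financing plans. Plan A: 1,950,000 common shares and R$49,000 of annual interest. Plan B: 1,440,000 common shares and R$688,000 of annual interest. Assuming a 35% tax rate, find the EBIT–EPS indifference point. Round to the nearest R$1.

At indifference, (EBIT − 49,000)(1 − t)/1,950,000 = (EBIT − 688,000)(1 − t)/1,440,000.
Cancelling (1 − t) and cross-multiplying: 1,440,000·(EBIT − 49,000) = 1,950,000·(EBIT − 688,000).
EBIT × (1,950,000 − 1,440,000) = 688,000 × 1,950,000 − 49,000 × 1,440,000 = 1,271,040,000,000, so EBIT = 1,271,040,000,000 ÷ 510,000 = 2,492,235.29.

R$2,492,235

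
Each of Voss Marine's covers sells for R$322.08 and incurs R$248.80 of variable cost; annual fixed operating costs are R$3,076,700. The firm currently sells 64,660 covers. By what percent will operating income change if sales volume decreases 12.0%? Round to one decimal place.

-34.2%

At 64,660 units, contribution = 64,660 × R$73.28 = R$4,738,284.80.
Subtracting fixed costs: EBIT = R$4,738,284.80 − R$3,076,700 = R$1,661,584.80.
Degree of operating leverage = R$4,738,284.80 / R$1,661,584.80 = 2.8517.
So EBIT moves 2.8517 × (-12.0%) = -34.2%.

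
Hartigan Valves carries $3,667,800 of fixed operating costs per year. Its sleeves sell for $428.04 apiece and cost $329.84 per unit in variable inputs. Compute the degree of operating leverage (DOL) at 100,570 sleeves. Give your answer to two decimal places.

Contribution at this volume is 100,570 × $98.20 = $9,875,974.00.
Subtracting fixed costs: EBIT = $9,875,974.00 − $3,667,800 = $6,208,174.00.
Degree of operating leverage = $9,875,974.00 / $6,208,174.00 = 1.5908.

1.59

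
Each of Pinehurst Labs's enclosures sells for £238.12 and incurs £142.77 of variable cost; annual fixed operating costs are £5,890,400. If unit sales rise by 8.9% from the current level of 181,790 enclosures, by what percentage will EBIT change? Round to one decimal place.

At 181,790 units, contribution = 181,790 × £95.35 = £17,333,676.50.
Operating income = contribution − fixed costs = £17,333,676.50 − £5,890,400 = £11,443,276.50.
DOL = contribution ÷ EBIT = £17,333,676.50 ÷ £11,443,276.50 = 1.5147.
Operating income changes by 1.5147 × +8.9% = +13.5%.

+13.5%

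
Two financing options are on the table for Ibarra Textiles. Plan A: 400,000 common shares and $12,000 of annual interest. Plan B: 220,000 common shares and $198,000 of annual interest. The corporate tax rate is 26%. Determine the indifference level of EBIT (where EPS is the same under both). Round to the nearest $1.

$425,333

Set EPS_A = EPS_B: (EBIT − $12,000)(1 − 0.26) ÷ 400,000 = (EBIT − $198,000)(1 − 0.26) ÷ 220,000.
The (1 − t) factor cancels: (EBIT − 12,000) × 220,000 = (EBIT − 198,000) × 400,000.
Solving, EBIT = (198,000·400,000 − 12,000·220,000) / (400,000 − 220,000) = 76,560,000,000 / 180,000 = 425,333.33.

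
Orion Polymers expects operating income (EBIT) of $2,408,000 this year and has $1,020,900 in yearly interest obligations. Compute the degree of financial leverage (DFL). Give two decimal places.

Annual interest charges come to $1,020,900.00.
Degree of financial leverage = EBIT / (EBIT − interest) = $2,408,000 / $1,387,100.00 = 1.7360.

1.74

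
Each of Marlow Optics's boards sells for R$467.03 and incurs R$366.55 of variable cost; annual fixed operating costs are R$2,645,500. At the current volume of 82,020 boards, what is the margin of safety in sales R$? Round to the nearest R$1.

Each unit contributes R$467.03 − R$366.55 = R$100.48. Break-even units = R$2,645,500 ÷ R$100.48 = 26,328.62; break-even revenue = 26,328.62 × R$467.03 = R$12,296,256.62.
Current sales = 82,020 × R$467.03 = R$38,305,800.60.
Margin of safety = R$38,305,800.60 − R$12,296,256.62 = R$26,009,544.

R$26,009,544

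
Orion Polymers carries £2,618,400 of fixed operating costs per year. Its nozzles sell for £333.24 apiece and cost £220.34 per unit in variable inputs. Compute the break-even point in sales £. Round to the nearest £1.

£7,728,571

CM per unit = £333.24 − £220.34 = £112.90; CM ratio = £112.90 / £333.24 = 0.3388.
Break-even revenue = fixed costs × price ÷ CM = £2,618,400 × £333.24 ÷ £112.90 = £7,728,571.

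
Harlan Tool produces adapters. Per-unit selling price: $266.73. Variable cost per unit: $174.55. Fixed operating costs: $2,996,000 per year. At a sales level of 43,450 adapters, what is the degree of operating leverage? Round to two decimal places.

At 43,450 units, contribution = 43,450 × $92.18 = $4,005,221.00.
Subtracting fixed costs: EBIT = $4,005,221.00 − $2,996,000 = $1,009,221.00.
So DOL = total CM / EBIT = $4,005,221.00 / $1,009,221.00 = 3.9686.

3.97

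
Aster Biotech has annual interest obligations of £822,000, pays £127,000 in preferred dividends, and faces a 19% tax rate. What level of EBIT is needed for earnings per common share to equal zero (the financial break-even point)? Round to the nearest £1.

Preferred dividends are paid after tax, so their pre-tax equivalent is £127,000 ÷ (1 − 0.19) = £156,790.12.
EPS = 0 when EBIT covers interest plus the pre-tax preferred burden: £822,000 + £156,790.12 = £978,790.12.

£978,790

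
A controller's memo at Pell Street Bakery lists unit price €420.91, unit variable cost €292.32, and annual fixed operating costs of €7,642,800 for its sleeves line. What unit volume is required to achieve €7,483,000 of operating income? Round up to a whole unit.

Each unit contributes €420.91 − €292.32 = €128.59.
Need Q such that Q × €128.59 − €7,642,800 = €7,483,000, i.e. Q = €15,125,800 / €128.59 = 117,628.12 → 117,629.

117,629 sleeves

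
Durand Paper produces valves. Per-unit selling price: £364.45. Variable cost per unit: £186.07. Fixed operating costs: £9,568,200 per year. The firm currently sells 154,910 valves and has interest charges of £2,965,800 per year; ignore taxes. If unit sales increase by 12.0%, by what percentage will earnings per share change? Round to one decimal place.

Contribution at this volume is 154,910 × £178.38 = £27,632,845.80.
EBIT = £27,632,845.80 − £9,568,200 = £18,064,645.80.
After interest of £2,965,800.00, pre-tax earnings = £15,098,845.80.
DCL = total CM / (EBIT − I) = £27,632,845.80 / £15,098,845.80 = 1.8301.
%ΔEPS = DCL × %ΔSales = 1.8301 × +12.0% = +22.0%.

+22.0%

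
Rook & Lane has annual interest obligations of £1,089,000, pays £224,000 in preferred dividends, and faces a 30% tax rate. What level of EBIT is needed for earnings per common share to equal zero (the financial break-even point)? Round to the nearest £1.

Grossing the preferred dividend up to pre-tax terms: £224,000 / (1 − 0.30) = £320,000.00.
EPS = 0 when EBIT covers interest plus the pre-tax preferred burden: £1,089,000 + £320,000.00 = £1,409,000.00.

£1,409,000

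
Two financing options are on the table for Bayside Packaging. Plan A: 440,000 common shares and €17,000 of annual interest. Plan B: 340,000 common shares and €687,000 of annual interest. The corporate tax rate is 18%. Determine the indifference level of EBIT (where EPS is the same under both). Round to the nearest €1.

€2,965,000

Set EPS_A = EPS_B: (EBIT − €17,000)(1 − 0.18) ÷ 440,000 = (EBIT − €687,000)(1 − 0.18) ÷ 340,000.
Cancelling (1 − t) and cross-multiplying: 340,000·(EBIT − 17,000) = 440,000·(EBIT − 687,000).
Solving, EBIT = (687,000·440,000 − 17,000·340,000) / (440,000 − 340,000) = 296,500,000,000 / 100,000 = 2,965,000.00.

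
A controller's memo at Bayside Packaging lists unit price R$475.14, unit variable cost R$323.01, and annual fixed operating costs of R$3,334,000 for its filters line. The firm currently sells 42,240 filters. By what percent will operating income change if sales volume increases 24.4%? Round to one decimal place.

At 42,240 units, contribution = 42,240 × R$152.13 = R$6,425,971.20.
EBIT = R$6,425,971.20 − R$3,334,000 = R$3,091,971.20.
So DOL = total CM / EBIT = R$6,425,971.20 / R$3,091,971.20 = 2.0783.
Operating income changes by 2.0783 × +24.4% = +50.7%.

+50.7%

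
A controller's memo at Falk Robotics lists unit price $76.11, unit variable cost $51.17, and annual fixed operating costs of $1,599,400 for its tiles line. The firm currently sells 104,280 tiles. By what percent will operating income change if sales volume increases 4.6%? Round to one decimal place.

Total contribution margin = 104,280 × $24.94 = $2,600,743.20.
Operating income = contribution − fixed costs = $2,600,743.20 − $1,599,400 = $1,001,343.20.
Degree of operating leverage = $2,600,743.20 / $1,001,343.20 = 2.5973.
%ΔEBIT = DOL × %ΔSales = 2.5973 × +4.6% = +11.9%.

+11.9%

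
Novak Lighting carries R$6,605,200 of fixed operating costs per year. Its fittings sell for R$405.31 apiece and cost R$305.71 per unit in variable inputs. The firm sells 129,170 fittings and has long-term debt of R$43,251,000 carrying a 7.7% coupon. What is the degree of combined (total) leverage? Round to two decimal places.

4.39

Total contribution margin = 129,170 × R$99.60 = R$12,865,332.00.
EBIT = R$12,865,332.00 − R$6,605,200 = R$6,260,132.00. Interest = R$3,330,327.00.
DOL = R$12,865,332.00 ÷ R$6,260,132.00 = 2.0551; DFL = R$6,260,132.00 ÷ R$2,929,805.00 = 2.1367.
DCL = DOL × DFL = 2.0551 × 2.1367 = 4.3911.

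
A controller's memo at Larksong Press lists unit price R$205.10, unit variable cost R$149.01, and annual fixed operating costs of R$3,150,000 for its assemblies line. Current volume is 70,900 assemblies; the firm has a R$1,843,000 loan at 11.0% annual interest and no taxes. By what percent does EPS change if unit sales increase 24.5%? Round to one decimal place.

+156.1%

At 70,900 units, contribution = 70,900 × R$56.09 = R$3,976,781.00.
EBIT = R$3,976,781.00 − R$3,150,000 = R$826,781.00.
After interest of R$202,730.00, pre-tax earnings = R$624,051.00.
Degree of combined leverage = contribution ÷ (EBIT − I) = R$3,976,781.00 ÷ R$624,051.00 = 6.3725.
%ΔEPS = DCL × %ΔSales = 6.3725 × +24.5% = +156.1%.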